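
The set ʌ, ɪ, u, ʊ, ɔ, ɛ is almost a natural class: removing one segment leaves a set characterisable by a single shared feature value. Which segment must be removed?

/ɪ, ʌ, ʊ, ɔ, ɛ/ are all [-tense], but /u/ (high back rounded tense vowel) is [+tense]. No other single segment can be removed to leave a set sharing one feature value that the removed segment lacks, so /u/ is the odd one out.

u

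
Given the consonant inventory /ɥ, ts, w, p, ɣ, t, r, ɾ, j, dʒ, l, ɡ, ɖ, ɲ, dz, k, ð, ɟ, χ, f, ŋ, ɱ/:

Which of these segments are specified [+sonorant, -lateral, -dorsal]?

r, ɾ, ɱ

Checking each segment against [+sonorant], [-lateral], [-dorsal]: /r/ (alveolar trill), /ɾ/ (alveolar tap), /ɱ/ (labiodental nasal) satisfy every feature; every other segment in the inventory fails at least one.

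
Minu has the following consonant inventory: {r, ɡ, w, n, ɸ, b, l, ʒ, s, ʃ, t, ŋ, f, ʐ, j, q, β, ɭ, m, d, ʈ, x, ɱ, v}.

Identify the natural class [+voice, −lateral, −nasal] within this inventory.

Eliminate segments failing any feature: /n, ŋ, m, ɱ/ are [+nasal]; /ɸ, s, ʃ, t, f, q, ʈ, x/ are [−voice]; /l, ɭ/ are [+lateral]. The remaining /r, ɡ, w, b, ʒ, ʐ, j, β, d, v/ satisfy [+voice], [−lateral], [−nasal].

r, ɡ, w, b, ʒ, ʐ, j, β, d, v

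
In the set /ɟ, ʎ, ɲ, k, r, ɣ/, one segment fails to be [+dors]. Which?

r

/ɲ, ʎ, k, ɟ, ɣ/ are all [+dorsal]; /r/ (alveolar trill) is [-dorsal].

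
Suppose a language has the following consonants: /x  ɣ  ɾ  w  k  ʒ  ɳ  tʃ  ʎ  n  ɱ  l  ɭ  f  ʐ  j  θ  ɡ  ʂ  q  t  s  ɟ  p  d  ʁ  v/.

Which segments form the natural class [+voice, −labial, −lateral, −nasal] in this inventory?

ɣ, ɾ, ʒ, ʐ, j, ɡ, ɟ, d, ʁ

Eliminate segments failing any feature: /x, k, tʃ, f, θ, ʂ, q, t, s, p/ are [−voice]; /w, ɱ, v/ are [+labial]; /ɳ, n/ are [+nasal]; /ʎ, l, ɭ/ are [+lateral]. The remaining /ɣ, ɾ, ʒ, ʐ, j, ɡ, ɟ, d, ʁ/ satisfy [+voice], [−labial], [−lateral], [−nasal].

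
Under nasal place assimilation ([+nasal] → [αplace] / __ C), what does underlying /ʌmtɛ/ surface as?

The only nasal preceding a consonant is /m/ before /t/. /t/ is [+coronal], so /m/ → /n/, giving [ʌntɛ].

[ʌntɛ]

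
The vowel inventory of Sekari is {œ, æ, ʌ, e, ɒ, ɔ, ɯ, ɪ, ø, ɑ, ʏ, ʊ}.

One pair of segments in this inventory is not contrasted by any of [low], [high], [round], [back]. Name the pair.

œ, ø

On the given features, /œ/ and /ø/ have an identical profile: [-low], [-high], [+round], [-back]. No other two segments in the inventory coincide on all 4 features. (They do differ in [tense], which is not among the given features.)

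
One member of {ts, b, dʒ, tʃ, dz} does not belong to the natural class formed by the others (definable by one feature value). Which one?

b

The remaining segments after removing /b/ share [+delayed release]; /b/ (voiced bilabial stop) is [-delayed release]. For every other candidate removal, the leftover set fails to share any single feature value that the removed segment lacks.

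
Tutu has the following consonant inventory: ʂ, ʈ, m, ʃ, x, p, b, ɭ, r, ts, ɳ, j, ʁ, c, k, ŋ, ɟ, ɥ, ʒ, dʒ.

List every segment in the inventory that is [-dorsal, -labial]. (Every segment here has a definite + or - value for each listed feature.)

ʂ, ʈ, ʃ, ɭ, r, ts, ɳ, ʒ, dʒ

Checking each segment against [-dorsal], [-labial]: /ʂ/ (voiceless retroflex fricative), /ʈ/ (voiceless retroflex stop), /ʃ/ (voiceless postalveolar fricative), /ɭ/ (retroflex lateral approximant), /r/ (alveolar trill), /ts/ (voiceless alveolar affricate), among others, satisfy every feature; every other segment in the inventory fails at least one.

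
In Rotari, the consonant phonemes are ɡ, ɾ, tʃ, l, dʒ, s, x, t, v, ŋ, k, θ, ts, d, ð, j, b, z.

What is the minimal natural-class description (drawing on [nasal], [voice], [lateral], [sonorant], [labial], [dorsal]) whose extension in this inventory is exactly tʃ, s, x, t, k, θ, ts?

Every target segment is [−voice] and no other inventory member is, so one feature is enough.

[−voice]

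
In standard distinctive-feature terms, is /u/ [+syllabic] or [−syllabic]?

[+syllabic]

/u/ is the high back rounded tense vowel. The feature [syllabic] marks segments able to form a syllable nucleus; /u/ has this property, so it is [+syllabic].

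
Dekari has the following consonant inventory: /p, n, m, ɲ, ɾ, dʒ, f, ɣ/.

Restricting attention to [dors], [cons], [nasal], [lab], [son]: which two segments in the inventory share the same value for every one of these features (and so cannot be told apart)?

f, p

On the given features, /f/ and /p/ have an identical profile: [-dorsal], [+consonantal], [-nasal], [+labial], [-sonorant]. No other two segments in the inventory coincide on all 5 features. (They do differ in [continuant], which is not among the given features.)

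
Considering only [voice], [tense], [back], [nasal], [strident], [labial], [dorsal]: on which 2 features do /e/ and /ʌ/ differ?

/e/ (mid front unrounded tense vowel) and /ʌ/ (mid back unrounded lax vowel) agree on [+voice], [-nasal], [-strident], [-labial], [+dorsal]. They differ on [back] (/e/ [-], /ʌ/ [+]), [tense] (/e/ [+], /ʌ/ [-]).

[back], [tense]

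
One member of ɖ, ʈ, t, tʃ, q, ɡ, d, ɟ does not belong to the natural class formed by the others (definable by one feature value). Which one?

tʃ

/ɡ, q, t, ɟ, ʈ, d, ɖ/ are all [-delayed release], but /tʃ/ (voiceless postalveolar affricate) is [+delayed release]. No other single segment can be removed to leave a set sharing one feature value that the removed segment lacks, so /tʃ/ is the odd one out.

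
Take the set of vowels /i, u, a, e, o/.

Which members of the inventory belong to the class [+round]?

u, o

The feature [round] marks segments produced with lip rounding. In this inventory /u, o/ have that property, so they are [+round]; /i, a, e/ are [-round].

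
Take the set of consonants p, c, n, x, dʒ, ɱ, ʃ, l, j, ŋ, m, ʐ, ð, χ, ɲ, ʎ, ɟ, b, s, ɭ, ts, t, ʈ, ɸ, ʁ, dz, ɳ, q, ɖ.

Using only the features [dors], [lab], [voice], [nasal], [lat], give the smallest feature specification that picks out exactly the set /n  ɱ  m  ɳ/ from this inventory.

[+nasal, -dors]

/n, ɱ, m, ɳ/ are all [+nasal], [-dorsal], and no other segment in the inventory matches both values. Dropping any one of them over-generates: [-dorsal] alone would also admit /p, dʒ, ʃ, l, …/; [+nasal] alone would also admit /ŋ, ɲ/. No other single listed feature picks out exactly this set either, so fewer than two features will not do.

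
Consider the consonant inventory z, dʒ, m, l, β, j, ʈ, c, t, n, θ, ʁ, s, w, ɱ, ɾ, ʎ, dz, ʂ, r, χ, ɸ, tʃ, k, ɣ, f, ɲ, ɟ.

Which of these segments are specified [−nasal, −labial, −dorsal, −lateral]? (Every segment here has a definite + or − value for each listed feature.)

z, dʒ, ʈ, t, θ, s, ɾ, dz, ʂ, r, tʃ

Eliminate segments failing any feature: /m, n, ɱ, ɲ/ are [+nasal]; /l/ is [+lateral]; /β, w, ɸ, f/ are [+labial]; /j, c, ʁ, ʎ, χ, k, ɣ, ɟ/ are [+dorsal]. The remaining /z, dʒ, ʈ, t, θ, s, ɾ, dz, ʂ, r, tʃ/ satisfy [−nasal], [−labial], [−dorsal], [−lateral].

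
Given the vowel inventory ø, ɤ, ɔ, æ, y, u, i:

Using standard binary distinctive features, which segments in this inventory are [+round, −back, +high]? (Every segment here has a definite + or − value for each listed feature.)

y

Eliminate segments failing any feature: /ø/ is [−high]; /ɤ, æ, i/ are [−round]; /ɔ, u/ are [+back]. The remaining /y/ satisfy [+round], [−back], [+high].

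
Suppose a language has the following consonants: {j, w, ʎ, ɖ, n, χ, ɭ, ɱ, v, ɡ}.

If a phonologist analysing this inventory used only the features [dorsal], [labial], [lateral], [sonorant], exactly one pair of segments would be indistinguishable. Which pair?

On the given features, /ɡ/ and /χ/ have an identical profile: [+dorsal], [-labial], [-lateral], [-sonorant]. No other two segments in the inventory coincide on all 4 features. (They do differ in [voice], [continuant] and [high], which are not among the given features.)

ɡ, χ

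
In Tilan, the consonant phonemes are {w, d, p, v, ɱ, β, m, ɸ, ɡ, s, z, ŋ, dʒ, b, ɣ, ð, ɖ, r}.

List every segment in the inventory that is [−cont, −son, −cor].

Among the inventory, the [−continuant] segments are /d, p, ɱ, m, ɡ, ŋ, dʒ, b, ɖ/.
Among these, [−sonorant] gives /d, p, ɡ, dʒ, b, ɖ/.
Intersecting with [−coronal] leaves /p, ɡ, b/.

p, ɡ, b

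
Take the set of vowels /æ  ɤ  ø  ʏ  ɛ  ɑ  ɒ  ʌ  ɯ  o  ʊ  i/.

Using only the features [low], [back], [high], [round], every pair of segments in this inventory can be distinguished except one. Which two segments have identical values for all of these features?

ʌ, ɤ

On the given features, /ʌ/ and /ɤ/ have an identical profile: [-low], [+back], [-high], [-round]. No other two segments in the inventory coincide on all 4 features. (They do differ in [tense], which is not among the given features.)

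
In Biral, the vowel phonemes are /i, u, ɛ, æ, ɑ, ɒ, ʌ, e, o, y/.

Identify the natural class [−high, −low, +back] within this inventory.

Eliminate segments failing any feature: /i, u, y/ are [+high]; /ɛ, e/ are [−back]; /æ, ɑ, ɒ/ are [+low]. The remaining /ʌ, o/ satisfy [−high], [−low], [+back].

ʌ, o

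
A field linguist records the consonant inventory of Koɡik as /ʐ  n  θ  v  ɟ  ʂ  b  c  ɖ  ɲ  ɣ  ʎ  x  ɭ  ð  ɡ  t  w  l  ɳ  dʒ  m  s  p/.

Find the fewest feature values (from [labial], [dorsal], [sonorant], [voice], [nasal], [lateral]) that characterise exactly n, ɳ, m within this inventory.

Every target segment is [+nasal], [−dorsal]; each remaining inventory member fails at least one of these. Each conjunct is needed — [−dorsal] alone would also admit /ʐ, θ, v, ʂ, …/; [+nasal] alone would also admit /ɲ/ — and no other single listed feature has exactly this extension, so two is the minimum.

[+nasal, −dorsal]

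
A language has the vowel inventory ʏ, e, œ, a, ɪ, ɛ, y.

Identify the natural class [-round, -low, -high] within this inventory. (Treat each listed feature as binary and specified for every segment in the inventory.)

Checking each segment against [-round], [-low], [-high]: /e/ (mid front unrounded tense vowel), /ɛ/ (mid front unrounded lax vowel) satisfy every feature; every other segment in the inventory fails at least one.

e, ɛ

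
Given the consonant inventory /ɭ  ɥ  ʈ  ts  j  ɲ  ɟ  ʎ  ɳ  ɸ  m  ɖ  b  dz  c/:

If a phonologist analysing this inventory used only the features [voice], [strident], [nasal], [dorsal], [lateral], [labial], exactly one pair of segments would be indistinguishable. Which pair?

ɟ, j

Both /ɟ/ and /j/ are [+voice], [−strident], [−nasal], [+dorsal], [−lateral], [−labial]. Since the list omits [sonorant] and [continuant] — which do distinguish the voiced palatal stop from the palatal glide — this pair collapses; all other pairs remain distinct.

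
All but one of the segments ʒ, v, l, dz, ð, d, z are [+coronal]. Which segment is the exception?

Every segment except /v/ is [+coronal]. /v/ (voiced labiodental fricative) is [−coronal], so it is the exception.

v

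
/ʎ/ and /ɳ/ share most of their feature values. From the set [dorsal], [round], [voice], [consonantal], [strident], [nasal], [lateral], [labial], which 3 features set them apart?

[nasal], [lateral], [dorsal]

/ʎ/ (palatal lateral approximant) and /ɳ/ (retroflex nasal) agree on [-round], [+voice], [+consonantal], [-strident], [-labial]. They differ on [nasal] (/ʎ/ [-], /ɳ/ [+]), [lateral] (/ʎ/ [+], /ɳ/ [-]), [dorsal] (/ʎ/ [+], /ɳ/ [-]).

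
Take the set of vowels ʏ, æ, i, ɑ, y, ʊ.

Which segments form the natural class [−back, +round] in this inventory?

Checking each segment against [−back], [+round]: /ʏ/ (high front rounded lax vowel), /y/ (high front rounded tense vowel) satisfy every feature; every other segment in the inventory fails at least one.

ʏ, y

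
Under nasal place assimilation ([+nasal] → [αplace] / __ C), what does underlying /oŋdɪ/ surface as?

[ondɪ]

/ŋ/ sits before the [+coronal] consonant /d/, so it takes on [+coronal] and surfaces as /n/. The rest of the form is unaffected: [ondɪ].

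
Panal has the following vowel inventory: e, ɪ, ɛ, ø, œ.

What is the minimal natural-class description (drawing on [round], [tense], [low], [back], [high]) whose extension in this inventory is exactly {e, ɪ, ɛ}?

[−round]

Every target segment is [−round] and no other inventory member is, so one feature is enough.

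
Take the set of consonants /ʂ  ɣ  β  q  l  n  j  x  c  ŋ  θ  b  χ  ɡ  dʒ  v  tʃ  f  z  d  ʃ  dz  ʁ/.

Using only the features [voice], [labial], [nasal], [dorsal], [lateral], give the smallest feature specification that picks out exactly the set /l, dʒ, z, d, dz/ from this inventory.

[+voice, -nasal, -labial, -dorsal]

Every target segment is [+voice], [-nasal], [-labial], [-dorsal]; each remaining inventory member fails at least one of these. Each conjunct is needed — [-nasal, -labial, -dorsal] alone would also admit /ʂ, θ, tʃ, ʃ/; [+voice, -labial, -dorsal] alone would also admit /n/; [+voice, -nasal, -dorsal] alone would also admit /β, b, v/; [+voice, -nasal, -labial] alone would also admit /ɣ, j, ɡ, ʁ/ — and no other combination of three listed features has exactly this extension, so four is the minimum.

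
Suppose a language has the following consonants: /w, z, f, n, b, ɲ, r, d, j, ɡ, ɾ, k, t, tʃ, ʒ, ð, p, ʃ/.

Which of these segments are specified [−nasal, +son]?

w, r, j, ɾ

Among the inventory, the [−nasal] segments are /w, z, f, b, r, d, j, ɡ, ɾ, k, t, tʃ, ʒ, ð, p, ʃ/.
Among these, [+sonorant] leaves /w, r, j, ɾ/.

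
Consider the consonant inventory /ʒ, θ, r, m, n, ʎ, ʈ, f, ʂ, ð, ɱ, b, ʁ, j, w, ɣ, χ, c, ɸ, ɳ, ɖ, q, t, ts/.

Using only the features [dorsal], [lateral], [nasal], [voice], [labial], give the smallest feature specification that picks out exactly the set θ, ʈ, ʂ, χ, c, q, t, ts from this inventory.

Every target segment is [−voice], [−labial]; each remaining inventory member fails at least one of these. Each conjunct is needed — [−labial] alone would also admit /ʒ, r, n, ʎ, …/; [−voice] alone would also admit /f, ɸ/ — and no other single listed feature has exactly this extension, so two is the minimum.

[−voice, −labial]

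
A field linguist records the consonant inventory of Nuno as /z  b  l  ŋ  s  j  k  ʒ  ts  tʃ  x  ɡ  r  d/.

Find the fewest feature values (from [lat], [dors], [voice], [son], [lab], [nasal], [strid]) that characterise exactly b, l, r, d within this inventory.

Every target segment is [−strident], [−dorsal]; each remaining inventory member fails at least one of these. Each conjunct is needed — [−dorsal] alone would also admit /z, s, ʒ, ts, …/; [−strident] alone would also admit /ŋ, j, k, x, …/ — and no other single listed feature has exactly this extension, so two is the minimum.

[−strid, −dors]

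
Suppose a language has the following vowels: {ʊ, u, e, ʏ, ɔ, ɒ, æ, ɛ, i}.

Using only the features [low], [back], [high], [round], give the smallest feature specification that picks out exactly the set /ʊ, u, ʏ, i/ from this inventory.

Every target segment is [+high] and no other inventory member is, so one feature is enough.

[+high]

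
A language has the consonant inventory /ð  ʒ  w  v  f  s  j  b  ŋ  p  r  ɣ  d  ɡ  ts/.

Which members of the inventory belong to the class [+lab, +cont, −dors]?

v, f

The [+labial] segments are /w, v, f, b, p/.
Within that set, [+continuant] gives /w, v, f/.
Of those, [−dorsal] leaves /v, f/.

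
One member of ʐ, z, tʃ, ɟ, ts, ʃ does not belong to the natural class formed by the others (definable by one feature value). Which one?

ɟ

[strident] (equivalently [dorsal]) groups all but one: /z, ts, ʃ, ʐ, tʃ/ share [+strident] while /ɟ/ (voiced palatal stop) alone is [−strident]. Removing any other segment would not leave a single-feature class that excludes it.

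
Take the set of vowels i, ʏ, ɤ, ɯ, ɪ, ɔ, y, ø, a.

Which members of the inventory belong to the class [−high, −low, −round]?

ɤ

The [−high] segments are /ɤ, ɔ, ø, a/.
Among these, [−low] gives /ɤ, ɔ, ø/.
Of those, [−round] leaves /ɤ/.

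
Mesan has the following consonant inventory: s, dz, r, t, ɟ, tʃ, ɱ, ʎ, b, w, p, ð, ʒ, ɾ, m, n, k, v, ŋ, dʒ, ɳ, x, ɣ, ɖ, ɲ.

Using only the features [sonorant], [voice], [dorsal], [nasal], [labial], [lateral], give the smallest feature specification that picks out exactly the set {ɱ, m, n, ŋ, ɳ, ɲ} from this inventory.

[+nasal]

Every target segment is [+nasal] and no other inventory member is, so one feature is enough.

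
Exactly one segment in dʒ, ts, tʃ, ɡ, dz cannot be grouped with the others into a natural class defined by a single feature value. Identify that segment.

ɡ

[delayed release] (equivalently [strident], [coronal], [dorsal]) groups all but one: /ts, dʒ, dz, tʃ/ share [+delayed release] while /ɡ/ (voiced velar stop) alone is [-delayed release]. Removing any other segment would not leave a single-feature class that excludes it.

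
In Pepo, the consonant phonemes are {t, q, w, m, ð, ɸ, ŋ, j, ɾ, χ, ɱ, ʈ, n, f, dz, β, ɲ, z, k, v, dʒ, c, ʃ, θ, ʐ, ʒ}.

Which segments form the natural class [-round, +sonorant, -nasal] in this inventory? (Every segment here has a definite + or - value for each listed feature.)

Eliminate segments failing any feature: /t, q, ð, ɸ, χ, ʈ, f, dz, β, z, k, v, dʒ, c, ʃ, θ, ʐ, ʒ/ are [-sonorant]; /w/ is [+round]; /m, ŋ, ɱ, n, ɲ/ are [+nasal]. The remaining /j, ɾ/ satisfy [-round], [+sonorant], [-nasal].

j, ɾ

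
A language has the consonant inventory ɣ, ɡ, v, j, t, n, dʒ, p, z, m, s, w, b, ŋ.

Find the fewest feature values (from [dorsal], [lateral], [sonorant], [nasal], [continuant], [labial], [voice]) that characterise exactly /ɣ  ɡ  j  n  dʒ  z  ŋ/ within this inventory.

[+voice, −labial]

The class [+voice], [−labial] has exactly /ɣ, ɡ, j, n, dʒ, z, ŋ/ as its extension in this inventory. No smaller conjunction from the listed features achieves this: [−labial] alone would also admit /t, s/; [+voice] alone would also admit /v, m, w, b/; and checking the remaining single features turns up none with this extension.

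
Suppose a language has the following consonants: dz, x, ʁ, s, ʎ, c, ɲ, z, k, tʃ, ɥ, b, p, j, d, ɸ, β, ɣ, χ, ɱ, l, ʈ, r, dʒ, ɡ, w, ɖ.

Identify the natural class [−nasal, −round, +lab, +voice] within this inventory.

Among the inventory, the [−nasal] segments are /dz, x, ʁ, s, ʎ, c, z, k, tʃ, ɥ, b, p, j, d, ɸ, β, ɣ, χ, l, ʈ, r, dʒ, ɡ, w, ɖ/.
Intersecting with [−round] gives /dz, x, ʁ, s, ʎ, c, z, k, tʃ, b, p, j, d, ɸ, β, ɣ, χ, l, ʈ, r, dʒ, ɡ, ɖ/.
Within that set, [+labial] gives /b, p, ɸ, β/.
Intersecting with [+voice] leaves /b, β/.

b, β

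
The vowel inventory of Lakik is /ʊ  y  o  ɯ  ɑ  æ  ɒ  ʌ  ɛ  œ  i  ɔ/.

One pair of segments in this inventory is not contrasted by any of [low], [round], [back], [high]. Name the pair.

Both /o/ and /ɔ/ are [-low], [+round], [+back], [-high]. Since the list omits [tense] — which does distinguish the mid back rounded tense vowel from the mid back rounded lax vowel — this pair collapses; all other pairs remain distinct.

o, ɔ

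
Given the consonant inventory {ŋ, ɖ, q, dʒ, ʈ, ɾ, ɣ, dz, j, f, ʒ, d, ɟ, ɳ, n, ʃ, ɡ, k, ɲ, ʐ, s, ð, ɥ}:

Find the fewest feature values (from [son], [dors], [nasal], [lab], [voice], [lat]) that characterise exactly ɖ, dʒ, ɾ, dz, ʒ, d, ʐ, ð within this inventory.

[+voice, -nasal, -dors]

/ɖ, dʒ, ɾ, dz, ʒ, d, ʐ, ð/ are all [+voice], [-nasal], [-dorsal], and no other segment in the inventory matches all three values. Dropping any one of them over-generates: [-nasal, -dorsal] alone would also admit /ʈ, f, ʃ, s/; [+voice, -dorsal] alone would also admit /ɳ, n/; [+voice, -nasal] alone would also admit /ɣ, j, ɟ, ɡ, …/. No other combination of two listed features picks out exactly this set either, so fewer than three features will not do.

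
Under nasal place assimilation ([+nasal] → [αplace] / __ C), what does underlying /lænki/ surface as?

[læŋki]

The only nasal preceding a consonant is /n/ before /k/. /k/ is [+dorsal], so /n/ → /ŋ/, giving [læŋki].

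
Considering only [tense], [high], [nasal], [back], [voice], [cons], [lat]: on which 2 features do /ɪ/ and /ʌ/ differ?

/ɪ/ is the high front unrounded lax vowel and /ʌ/ is the mid back unrounded lax vowel. Both are [-tense], [-nasal], [+voice], [-consonantal], [-lateral]. /ɪ/ is [+high] while /ʌ/ is [-high]; /ɪ/ is [-back] while /ʌ/ is [+back], so the distinguishing features are [high], [back].

[high], [back]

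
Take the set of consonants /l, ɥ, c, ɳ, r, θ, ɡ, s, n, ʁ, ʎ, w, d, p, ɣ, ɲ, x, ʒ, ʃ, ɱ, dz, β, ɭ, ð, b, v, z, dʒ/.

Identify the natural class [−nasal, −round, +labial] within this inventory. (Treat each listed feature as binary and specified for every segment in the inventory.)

Eliminate segments failing any feature: /l, c, r, θ, ɡ, s, ʁ, ʎ, d, ɣ, x, ʒ, ʃ, dz, ɭ, ð, z, dʒ/ are [−labial]; /ɥ, w/ are [+round]; /ɳ, n, ɲ, ɱ/ are [+nasal]. The remaining /p, β, b, v/ satisfy [−nasal], [−round], [+labial].

p, β, b, v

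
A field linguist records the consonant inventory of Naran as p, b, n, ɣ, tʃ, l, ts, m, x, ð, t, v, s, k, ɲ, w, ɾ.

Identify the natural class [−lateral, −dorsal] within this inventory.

p, b, n, tʃ, ts, m, ð, t, v, s, ɾ

Among the inventory, the [−lateral] segments are /p, b, n, ɣ, tʃ, ts, m, x, ð, t, v, s, k, ɲ, w, ɾ/.
Then [−dorsal] leaves /p, b, n, tʃ, ts, m, ð, t, v, s, ɾ/.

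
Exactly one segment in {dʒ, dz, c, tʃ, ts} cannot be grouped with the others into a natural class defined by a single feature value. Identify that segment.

/tʃ, dz, dʒ, ts/ are all [+delayed release], but /c/ (voiceless palatal stop) is [−delayed release]. No other single segment can be removed to leave a set sharing one feature value that the removed segment lacks, so /c/ is the odd one out.

c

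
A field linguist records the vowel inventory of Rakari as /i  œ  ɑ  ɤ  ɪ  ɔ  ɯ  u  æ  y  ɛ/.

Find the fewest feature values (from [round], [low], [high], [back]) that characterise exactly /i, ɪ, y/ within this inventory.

[+high, −back]

Every target segment is [+high], [−back]; each remaining inventory member fails at least one of these. Each conjunct is needed — [−back] alone would also admit /œ, æ, ɛ/; [+high] alone would also admit /ɯ, u/ — and no other single listed feature has exactly this extension, so two is the minimum.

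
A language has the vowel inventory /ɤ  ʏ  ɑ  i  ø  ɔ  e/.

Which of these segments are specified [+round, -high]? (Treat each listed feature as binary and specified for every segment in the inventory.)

Eliminate segments failing any feature: /ɤ, ɑ, i, e/ are [-round]; /ʏ/ is [+high]. The remaining /ø, ɔ/ satisfy [+round], [-high].

ø, ɔ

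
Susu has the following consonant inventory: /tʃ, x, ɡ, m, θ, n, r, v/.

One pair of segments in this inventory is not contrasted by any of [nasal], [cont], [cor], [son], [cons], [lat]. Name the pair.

/v/ (voiced labiodental fricative) and /x/ (voiceless velar fricative) are both [−nasal], [+continuant], [−coronal], [−sonorant], [+consonantal], [−lateral], so none of the listed features separates them. (They do differ in [voice], [labial] and [dorsal], which are not among the given features.) Every other pair in the inventory differs on at least one listed feature.

v, x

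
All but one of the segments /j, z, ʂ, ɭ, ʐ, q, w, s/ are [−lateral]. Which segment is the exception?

/q, j, w, z, ʐ, ʂ, s/ are all [−lateral]; /ɭ/ (retroflex lateral approximant) is [+lateral].

ɭ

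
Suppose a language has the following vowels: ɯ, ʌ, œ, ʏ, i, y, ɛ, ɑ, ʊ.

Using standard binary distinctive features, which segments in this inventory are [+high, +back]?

ɯ, ʊ

Eliminate segments failing any feature: /ʌ, œ, ɛ, ɑ/ are [-high]; /ʏ, i, y/ are [-back]. The remaining /ɯ, ʊ/ satisfy [+high], [+back].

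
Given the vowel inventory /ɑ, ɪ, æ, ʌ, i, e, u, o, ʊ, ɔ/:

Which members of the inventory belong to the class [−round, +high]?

Checking each segment against [−round], [+high]: /ɪ/ (high front unrounded lax vowel), /i/ (high front unrounded tense vowel) satisfy every feature; every other segment in the inventory fails at least one.

ɪ, i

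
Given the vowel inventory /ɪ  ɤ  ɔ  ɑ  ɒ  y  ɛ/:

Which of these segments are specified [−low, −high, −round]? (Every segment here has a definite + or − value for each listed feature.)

ɤ, ɛ

Eliminate segments failing any feature: /ɪ, y/ are [+high]; /ɔ/ is [+round]; /ɑ, ɒ/ are [+low]. The remaining /ɤ, ɛ/ satisfy [−low], [−high], [−round].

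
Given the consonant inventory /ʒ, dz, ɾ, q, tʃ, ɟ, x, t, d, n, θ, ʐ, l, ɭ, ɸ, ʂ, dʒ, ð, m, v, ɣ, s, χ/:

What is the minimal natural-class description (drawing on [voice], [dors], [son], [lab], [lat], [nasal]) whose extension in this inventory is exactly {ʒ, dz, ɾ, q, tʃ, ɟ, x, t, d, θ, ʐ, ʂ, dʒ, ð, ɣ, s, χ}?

[−nasal, −lat, −lab]

The class [−nasal], [−lateral], [−labial] has exactly /ʒ, dz, ɾ, q, tʃ, ɟ, x, t, d, θ, ʐ, ʂ, dʒ, ð, ɣ, s, χ/ as its extension in this inventory. No smaller conjunction from the listed features achieves this: [−lateral, −labial] alone would also admit /n/; [−nasal, −labial] alone would also admit /l, ɭ/; [−nasal, −lateral] alone would also admit /ɸ, v/; and checking the remaining two-feature bundles turns up none with this extension.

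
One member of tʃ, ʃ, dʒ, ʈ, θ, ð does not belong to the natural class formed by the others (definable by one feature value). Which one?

ʈ

[distributed] groups all but one: /θ, ʃ, ð, dʒ, tʃ/ share [+distributed] while /ʈ/ (voiceless retroflex stop) alone is [-distributed]. Removing any other segment would not leave a single-feature class that excludes it.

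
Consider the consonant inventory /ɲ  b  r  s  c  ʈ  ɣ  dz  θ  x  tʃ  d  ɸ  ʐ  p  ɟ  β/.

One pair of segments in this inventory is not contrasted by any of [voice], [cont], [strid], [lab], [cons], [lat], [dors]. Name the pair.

ɲ, ɟ

/ɲ/ (palatal nasal) and /ɟ/ (voiced palatal stop) are both [+voice], [−continuant], [−strident], [−labial], [+consonantal], [−lateral], [+dorsal], so none of the listed features separates them. (They do differ in [sonorant] and [nasal], which are not among the given features.) Every other pair in the inventory differs on at least one listed feature.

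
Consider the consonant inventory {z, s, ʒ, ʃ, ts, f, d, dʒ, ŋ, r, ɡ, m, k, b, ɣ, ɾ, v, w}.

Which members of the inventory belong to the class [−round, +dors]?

Checking each segment against [−round], [+dorsal]: /ŋ/ (velar nasal), /ɡ/ (voiced velar stop), /k/ (voiceless velar stop), /ɣ/ (voiced velar fricative) satisfy every feature; every other segment in the inventory fails at least one.

ŋ, ɡ, k, ɣ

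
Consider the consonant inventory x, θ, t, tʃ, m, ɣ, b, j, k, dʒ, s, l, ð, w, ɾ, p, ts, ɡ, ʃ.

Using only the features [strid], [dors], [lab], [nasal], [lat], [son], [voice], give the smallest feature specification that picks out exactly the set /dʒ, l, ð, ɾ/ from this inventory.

[+voice, −lab, −dors]

/dʒ, l, ð, ɾ/ are all [+voice], [−labial], [−dorsal], and no other segment in the inventory matches all three values. Dropping any one of them over-generates: [−labial, −dorsal] alone would also admit /θ, t, tʃ, s, …/; [+voice, −dorsal] alone would also admit /m, b/; [+voice, −labial] alone would also admit /ɣ, j, ɡ/. No other combination of two listed features picks out exactly this set either, so fewer than three features will not do.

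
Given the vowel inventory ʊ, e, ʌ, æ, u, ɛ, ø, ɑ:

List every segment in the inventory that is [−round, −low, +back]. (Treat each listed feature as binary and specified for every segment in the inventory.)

ʌ

Eliminate segments failing any feature: /ʊ, u, ø/ are [+round]; /e, ɛ/ are [−back]; /æ, ɑ/ are [+low]. The remaining /ʌ/ satisfy [−round], [−low], [+back].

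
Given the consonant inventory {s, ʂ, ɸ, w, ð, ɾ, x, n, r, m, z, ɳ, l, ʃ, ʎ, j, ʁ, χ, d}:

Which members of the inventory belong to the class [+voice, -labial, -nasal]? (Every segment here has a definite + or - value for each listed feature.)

ð, ɾ, r, z, l, ʎ, j, ʁ, d

Checking each segment against [+voice], [-labial], [-nasal]: /ð/ (voiced dental fricative), /ɾ/ (alveolar tap), /r/ (alveolar trill), /z/ (voiced alveolar fricative), /l/ (alveolar lateral approximant), /ʎ/ (palatal lateral approximant), among others, satisfy every feature; every other segment in the inventory fails at least one.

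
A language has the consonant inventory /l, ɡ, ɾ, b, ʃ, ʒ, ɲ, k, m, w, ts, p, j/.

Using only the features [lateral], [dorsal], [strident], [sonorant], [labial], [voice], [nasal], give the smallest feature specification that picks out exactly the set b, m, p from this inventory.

The class [+labial], [−dorsal] has exactly /b, m, p/ as its extension in this inventory. No smaller conjunction from the listed features achieves this: [−dorsal] alone would also admit /l, ɾ, ʃ, ʒ, …/; [+labial] alone would also admit /w/; and checking the remaining single features turns up none with this extension.

[+labial, −dorsal]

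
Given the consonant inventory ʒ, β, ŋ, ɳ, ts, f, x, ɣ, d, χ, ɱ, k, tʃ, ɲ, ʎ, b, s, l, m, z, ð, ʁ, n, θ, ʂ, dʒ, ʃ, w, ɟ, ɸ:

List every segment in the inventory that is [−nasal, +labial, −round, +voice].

β, b

Eliminate segments failing any feature: /ʒ, ts, x, ɣ, d, χ, k, tʃ, ʎ, s, l, z, ð, ʁ, θ, ʂ, dʒ, ʃ, ɟ/ are [−labial]; /ŋ, ɳ, ɱ, ɲ, m, n/ are [+nasal]; /f, ɸ/ are [−voice]; /w/ is [+round]. The remaining /β, b/ satisfy [−nasal], [+labial], [−round], [+voice].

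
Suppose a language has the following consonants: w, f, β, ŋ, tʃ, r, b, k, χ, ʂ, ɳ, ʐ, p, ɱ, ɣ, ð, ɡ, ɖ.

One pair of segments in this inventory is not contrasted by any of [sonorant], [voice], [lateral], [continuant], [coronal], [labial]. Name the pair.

Both /ʐ/ and /ð/ are [−sonorant], [+voice], [−lateral], [+continuant], [+coronal], [−labial]. Since the list omits [strident], [anterior] and [distributed] — which do distinguish the voiced retroflex fricative from the voiced dental fricative — this pair collapses; all other pairs remain distinct.

ʐ, ð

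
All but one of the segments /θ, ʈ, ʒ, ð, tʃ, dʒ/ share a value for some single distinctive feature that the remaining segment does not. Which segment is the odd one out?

ʈ

/tʃ, θ, ʒ, ð, dʒ/ are all [+distributed], but /ʈ/ (voiceless retroflex stop) is [−distributed]. No other single segment can be removed to leave a set sharing one feature value that the removed segment lacks, so /ʈ/ is the odd one out.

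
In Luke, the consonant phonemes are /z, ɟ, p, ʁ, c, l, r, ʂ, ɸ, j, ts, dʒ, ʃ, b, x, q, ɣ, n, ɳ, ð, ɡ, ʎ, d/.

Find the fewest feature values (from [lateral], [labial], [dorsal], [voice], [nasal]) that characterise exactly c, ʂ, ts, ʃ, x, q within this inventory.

[-voice, -labial]

Every target segment is [-voice], [-labial]; each remaining inventory member fails at least one of these. Each conjunct is needed — [-labial] alone would also admit /z, ɟ, ʁ, l, …/; [-voice] alone would also admit /p, ɸ/ — and no other single listed feature has exactly this extension, so two is the minimum.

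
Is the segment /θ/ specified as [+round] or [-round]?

/θ/ is the voiceless dental fricative. The feature [round] marks segments produced with lip rounding; /θ/ lacks this property, so it is [-round].

[-round]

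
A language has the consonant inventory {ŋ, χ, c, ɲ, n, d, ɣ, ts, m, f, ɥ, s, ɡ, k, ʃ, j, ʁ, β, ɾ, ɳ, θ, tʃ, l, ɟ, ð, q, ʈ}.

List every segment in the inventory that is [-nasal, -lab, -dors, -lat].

d, ts, s, ʃ, ɾ, θ, tʃ, ð, ʈ

Checking each segment against [-nasal], [-labial], [-dorsal], [-lateral]: /d/ (voiced alveolar stop), /ts/ (voiceless alveolar affricate), /s/ (voiceless alveolar fricative), /ʃ/ (voiceless postalveolar fricative), /ɾ/ (alveolar tap), /θ/ (voiceless dental fricative), among others, satisfy every feature; every other segment in the inventory fails at least one.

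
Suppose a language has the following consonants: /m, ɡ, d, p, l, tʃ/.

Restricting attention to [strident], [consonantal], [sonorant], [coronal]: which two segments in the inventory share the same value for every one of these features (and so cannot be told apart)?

ɡ, p

/ɡ/ (voiced velar stop) and /p/ (voiceless bilabial stop) are both [-strident], [+consonantal], [-sonorant], [-coronal], so none of the listed features separates them. (They do differ in [voice], [labial] and [dorsal], which are not among the given features.) Every other pair in the inventory differs on at least one listed feature.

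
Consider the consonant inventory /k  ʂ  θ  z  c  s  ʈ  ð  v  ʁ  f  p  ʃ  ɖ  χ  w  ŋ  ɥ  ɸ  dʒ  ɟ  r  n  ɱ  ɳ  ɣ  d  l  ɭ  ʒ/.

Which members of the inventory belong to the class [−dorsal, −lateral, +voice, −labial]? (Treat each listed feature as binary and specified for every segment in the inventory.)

Eliminate segments failing any feature: /k, c, ʁ, χ, w, ŋ, ɥ, ɟ, ɣ/ are [+dorsal]; /ʂ, θ, s, ʈ, f, p, ʃ, ɸ/ are [−voice]; /v, ɱ/ are [+labial]; /l, ɭ/ are [+lateral]. The remaining /z, ð, ɖ, dʒ, r, n, ɳ, d, ʒ/ satisfy [−dorsal], [−lateral], [+voice], [−labial].

z, ð, ɖ, dʒ, r, n, ɳ, d, ʒ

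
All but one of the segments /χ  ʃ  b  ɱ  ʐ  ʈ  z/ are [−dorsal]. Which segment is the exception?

/χ/ is the voiceless uvular fricative, which is [+dorsal]; the rest — /ʃ, ɱ, ʐ, z, ʈ, b/ — are [−dorsal].

χ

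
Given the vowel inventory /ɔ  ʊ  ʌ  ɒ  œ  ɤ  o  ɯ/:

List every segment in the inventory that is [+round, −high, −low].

ɔ, œ, o

Checking each segment against [+round], [−high], [−low]: /ɔ/ (mid back rounded lax vowel), /œ/ (mid front rounded lax vowel), /o/ (mid back rounded tense vowel) satisfy every feature; every other segment in the inventory fails at least one.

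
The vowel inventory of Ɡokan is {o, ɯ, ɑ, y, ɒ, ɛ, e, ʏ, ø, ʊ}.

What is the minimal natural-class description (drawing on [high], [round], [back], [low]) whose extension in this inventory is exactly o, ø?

/o, ø/ are all [−high], [−low], [+round], and no other segment in the inventory matches all three values. Dropping any one of them over-generates: [−low, +round] alone would also admit /y, ʏ, ʊ/; [−high, +round] alone would also admit /ɒ/; [−high, −low] alone would also admit /ɛ, e/. No other combination of two listed features picks out exactly this set either, so fewer than three features will not do.

[−high, −low, +round]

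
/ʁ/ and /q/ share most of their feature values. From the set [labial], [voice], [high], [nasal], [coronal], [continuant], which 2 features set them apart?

[voice], [continuant]

The two segments share [−labial], [−high], [−nasal], [−coronal]. The only features from the list on which they differ: /ʁ/ is [+voice] while /q/ is [−voice]; /ʁ/ is [+continuant] while /q/ is [−continuant].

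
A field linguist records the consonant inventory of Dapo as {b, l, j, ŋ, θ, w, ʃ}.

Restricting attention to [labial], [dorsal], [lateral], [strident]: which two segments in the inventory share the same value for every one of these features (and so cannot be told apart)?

ŋ, j

/ŋ/ (velar nasal) and /j/ (palatal glide) are both [−labial], [+dorsal], [−lateral], [−strident], so none of the listed features separates them. (They do differ in [nasal], [continuant] and [back], which are not among the given features.) Every other pair in the inventory differs on at least one listed feature.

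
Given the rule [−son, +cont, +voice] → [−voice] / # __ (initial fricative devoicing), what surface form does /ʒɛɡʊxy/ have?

[ʃɛɡʊxy]

The only segment in the rule's environment that also matches [−son, +cont, +voice] is /ʒ/. Applying [−voice] turns the voiced postalveolar fricative into /ʃ/ (voiceless postalveolar fricative), giving [ʃɛɡʊxy].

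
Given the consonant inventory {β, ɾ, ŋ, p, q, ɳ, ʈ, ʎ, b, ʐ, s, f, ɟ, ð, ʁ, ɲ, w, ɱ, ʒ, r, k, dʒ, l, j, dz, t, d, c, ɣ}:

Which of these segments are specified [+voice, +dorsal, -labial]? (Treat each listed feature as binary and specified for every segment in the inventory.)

Among the inventory, the [+voice] segments are /β, ɾ, ŋ, ɳ, ʎ, b, ʐ, ɟ, ð, ʁ, ɲ, w, ɱ, ʒ, r, dʒ, l, j, dz, d, ɣ/.
Of those, [+dorsal] gives /ŋ, ʎ, ɟ, ʁ, ɲ, w, j, ɣ/.
Intersecting with [-labial] leaves /ŋ, ʎ, ɟ, ʁ, ɲ, j, ɣ/.

ŋ, ʎ, ɟ, ʁ, ɲ, j, ɣ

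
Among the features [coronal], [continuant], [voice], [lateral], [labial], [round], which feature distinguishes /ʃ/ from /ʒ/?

/ʃ/ is the voiceless postalveolar fricative and /ʒ/ is the voiced postalveolar fricative. Both are [+coronal], [+continuant], [−lateral], [−labial], [−round]. /ʃ/ is [−voice] while /ʒ/ is [+voice], so the distinguishing feature is [voice].

[voice]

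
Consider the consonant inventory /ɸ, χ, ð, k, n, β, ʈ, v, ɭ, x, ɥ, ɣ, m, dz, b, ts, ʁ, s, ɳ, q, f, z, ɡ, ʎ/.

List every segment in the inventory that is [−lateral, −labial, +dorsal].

Checking each segment against [−lateral], [−labial], [+dorsal]: /χ/ (voiceless uvular fricative), /k/ (voiceless velar stop), /x/ (voiceless velar fricative), /ɣ/ (voiced velar fricative), /ʁ/ (voiced uvular fricative), /q/ (voiceless uvular stop), among others, satisfy every feature; every other segment in the inventory fails at least one.

χ, k, x, ɣ, ʁ, q, ɡ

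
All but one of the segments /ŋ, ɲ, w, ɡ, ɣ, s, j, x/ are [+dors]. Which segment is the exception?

s

Every segment except /s/ is [+dorsal]. /s/ (voiceless alveolar fricative) is [−dorsal], so it is the exception.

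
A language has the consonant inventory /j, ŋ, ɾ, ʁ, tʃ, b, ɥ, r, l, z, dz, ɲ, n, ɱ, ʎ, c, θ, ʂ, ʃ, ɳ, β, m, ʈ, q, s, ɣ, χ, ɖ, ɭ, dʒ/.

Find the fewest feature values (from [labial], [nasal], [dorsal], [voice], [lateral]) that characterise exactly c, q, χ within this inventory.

[-voice, +dorsal]

Every target segment is [-voice], [+dorsal]; each remaining inventory member fails at least one of these. Each conjunct is needed — [+dorsal] alone would also admit /j, ŋ, ʁ, ɥ, …/; [-voice] alone would also admit /tʃ, θ, ʂ, ʃ, …/ — and no other single listed feature has exactly this extension, so two is the minimum.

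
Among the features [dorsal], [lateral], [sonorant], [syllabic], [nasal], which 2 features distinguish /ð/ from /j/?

[sonorant], [dorsal]

The two segments share [-lateral], [-syllabic], [-nasal]. The only features from the list on which they differ: /ð/ is [-sonorant] while /j/ is [+sonorant]; /ð/ is [-dorsal] while /j/ is [+dorsal].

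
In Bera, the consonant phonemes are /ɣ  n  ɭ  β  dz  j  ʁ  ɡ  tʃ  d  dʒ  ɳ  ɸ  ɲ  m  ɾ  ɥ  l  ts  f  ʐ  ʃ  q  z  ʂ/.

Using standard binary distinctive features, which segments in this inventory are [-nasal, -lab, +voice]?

ɣ, ɭ, dz, j, ʁ, ɡ, d, dʒ, ɾ, l, ʐ, z

Checking each segment against [-nasal], [-labial], [+voice]: /ɣ/ (voiced velar fricative), /ɭ/ (retroflex lateral approximant), /dz/ (voiced alveolar affricate), /j/ (palatal glide), /ʁ/ (voiced uvular fricative), /ɡ/ (voiced velar stop), among others, satisfy every feature; every other segment in the inventory fails at least one.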